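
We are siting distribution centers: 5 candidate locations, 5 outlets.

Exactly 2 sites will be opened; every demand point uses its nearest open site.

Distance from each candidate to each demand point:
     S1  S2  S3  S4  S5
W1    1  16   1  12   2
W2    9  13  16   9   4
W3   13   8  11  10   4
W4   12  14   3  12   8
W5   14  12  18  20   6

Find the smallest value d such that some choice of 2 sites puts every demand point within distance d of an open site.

10

Open {W1, W3}.
  Farthest demand point is S4 at distance 10 (to W3); all others are ≤ 10.
With {W2, W3} the worst case is 11.
With {W1, W5} the worst case is 12.
No size-2 selection achieves below 10.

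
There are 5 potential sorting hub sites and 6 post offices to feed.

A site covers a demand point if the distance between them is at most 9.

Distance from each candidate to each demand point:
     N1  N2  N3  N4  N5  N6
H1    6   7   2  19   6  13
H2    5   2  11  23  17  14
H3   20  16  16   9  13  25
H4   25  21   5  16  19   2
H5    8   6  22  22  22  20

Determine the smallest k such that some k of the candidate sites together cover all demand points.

3

Coverage sets (demand points within 9 of each site):
  H1: {N1, N2, N3, N5}
  H2: {N1, N2}
  H3: {N4}
  H4: {N3, N6}
  H5: {N1, N2}
No 2 sites suffice: every size-2 union leaves at least one demand point uncovered.
But {H1, H3, H4} covers everything, so the minimum is 3.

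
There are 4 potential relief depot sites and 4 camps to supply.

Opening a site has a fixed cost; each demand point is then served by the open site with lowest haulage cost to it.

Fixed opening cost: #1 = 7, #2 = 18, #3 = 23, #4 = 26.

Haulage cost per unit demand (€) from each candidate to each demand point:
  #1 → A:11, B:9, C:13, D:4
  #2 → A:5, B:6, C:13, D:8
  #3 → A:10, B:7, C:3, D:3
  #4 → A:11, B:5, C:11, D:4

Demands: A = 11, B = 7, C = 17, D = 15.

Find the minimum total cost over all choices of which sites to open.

Open {#2, #3}: assign each demand point to its cheapest open site.
  A→#2 11×5=55, B→#2 7×6=42, C→#3 17×3=51, D→#3 15×3=45
  haulage cost 193, fixed 41 → total 234.
Compare {#1, #2, #3}: haulage cost 193 + fixed 48 = 241.
Compare {#2, #3, #4}: haulage cost 186 + fixed 67 = 253.
Compare {#1, #2, #3, #4}: haulage cost 186 + fixed 74 = 260.
All other subsets cost ≥ 241. Minimum total cost: 234.

234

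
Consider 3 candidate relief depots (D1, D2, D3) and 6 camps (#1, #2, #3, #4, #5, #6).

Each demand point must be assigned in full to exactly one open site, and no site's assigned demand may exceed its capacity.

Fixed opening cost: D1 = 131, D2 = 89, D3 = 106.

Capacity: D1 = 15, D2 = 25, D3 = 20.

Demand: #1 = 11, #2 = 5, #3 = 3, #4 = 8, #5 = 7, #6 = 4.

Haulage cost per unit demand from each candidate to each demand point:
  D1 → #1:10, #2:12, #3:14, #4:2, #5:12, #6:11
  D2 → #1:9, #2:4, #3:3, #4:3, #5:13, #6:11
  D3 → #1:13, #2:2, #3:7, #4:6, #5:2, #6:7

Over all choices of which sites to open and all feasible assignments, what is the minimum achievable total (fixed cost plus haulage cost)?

379

Open {D2, D3}; cheapest assignment that respects the capacities:
  D2 (cap 25, load 22): #1, #3, #4 — cost 11×9 + 3×3 + 8×3 = 132
  D3 (cap 20, load 16): #2, #5, #6 — cost 5×2 + 7×2 + 4×7 = 52
  Shipping 184, fixed 195 → total 379.
  Any other capacity-feasible assignment to {D2, D3} ships for at least 184.
Compare {D1, D2}: its best feasible assignment gives total 492.
Compare {D1, D2, D3}: its best feasible assignment gives total 502.
Every other set of open sites that can feasibly serve all demand totals ≥ 492 even under its best assignment. Minimum: 379.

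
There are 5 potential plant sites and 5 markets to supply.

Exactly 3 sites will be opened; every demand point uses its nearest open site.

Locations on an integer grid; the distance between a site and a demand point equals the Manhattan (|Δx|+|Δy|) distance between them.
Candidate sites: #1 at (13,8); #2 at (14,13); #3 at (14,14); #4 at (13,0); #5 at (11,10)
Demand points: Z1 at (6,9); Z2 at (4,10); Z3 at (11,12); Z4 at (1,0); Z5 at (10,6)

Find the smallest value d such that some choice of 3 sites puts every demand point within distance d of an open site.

12

Open {#1, #2, #4}.
  Farthest demand point is Z4 at distance 12 (to #4); all others are ≤ 12.
With {#1, #3, #4} the worst case is 12.
With {#1, #4, #5} the worst case is 12.
No size-3 selection achieves below 12.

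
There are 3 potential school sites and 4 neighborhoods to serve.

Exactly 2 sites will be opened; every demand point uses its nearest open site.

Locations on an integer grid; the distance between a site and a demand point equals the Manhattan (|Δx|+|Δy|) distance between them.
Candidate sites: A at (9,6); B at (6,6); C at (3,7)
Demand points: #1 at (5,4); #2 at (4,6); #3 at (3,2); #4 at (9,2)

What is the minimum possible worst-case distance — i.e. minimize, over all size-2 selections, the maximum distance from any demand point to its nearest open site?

Open {A, C}.
  Farthest demand point is #1 at distance 5 (to C); all others are ≤ 5.
With {A, B} the worst case is 7.
With {B, C} the worst case is 7.
No size-2 selection achieves below 5.

5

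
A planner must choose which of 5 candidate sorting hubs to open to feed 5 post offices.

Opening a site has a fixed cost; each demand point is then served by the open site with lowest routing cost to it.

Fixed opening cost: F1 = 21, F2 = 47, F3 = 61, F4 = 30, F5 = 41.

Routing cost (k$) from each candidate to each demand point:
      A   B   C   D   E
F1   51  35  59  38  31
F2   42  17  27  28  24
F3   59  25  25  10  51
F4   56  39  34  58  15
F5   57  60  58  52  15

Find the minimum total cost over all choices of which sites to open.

185

Open {F2}: assign each demand point to its cheapest open site.
  A→F2 42, B→F2 17, C→F2 27, D→F2 28, E→F2 24
  routing cost 138, fixed 47 → total 185.
Compare {F1, F2}: routing cost 138 + fixed 68 = 206.
Compare {F2, F4}: routing cost 129 + fixed 77 = 206.
Compare {F2, F5}: routing cost 129 + fixed 88 = 217.
All other subsets cost ≥ 206. Minimum total cost: 185.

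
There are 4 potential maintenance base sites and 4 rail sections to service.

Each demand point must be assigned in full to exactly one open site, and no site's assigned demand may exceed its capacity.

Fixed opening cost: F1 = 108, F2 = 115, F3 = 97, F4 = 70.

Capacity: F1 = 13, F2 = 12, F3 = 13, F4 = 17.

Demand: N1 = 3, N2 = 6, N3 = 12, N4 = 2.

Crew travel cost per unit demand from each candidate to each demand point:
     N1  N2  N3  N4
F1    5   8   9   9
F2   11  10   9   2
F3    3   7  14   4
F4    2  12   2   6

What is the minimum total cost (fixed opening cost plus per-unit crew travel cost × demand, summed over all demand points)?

247

Open {F3, F4}; cheapest assignment that respects the capacities:
  F3 (cap 13, load 8): N2, N4 — cost 6×7 + 2×4 = 50
  F4 (cap 17, load 15): N1, N3 — cost 3×2 + 12×2 = 30
  Shipping 80, fixed 167 → total 247.
  Any other capacity-feasible assignment to {F3, F4} ships for at least 80.
Compare {F1, F4}: its best feasible assignment gives total 268.
Compare {F2, F4}: its best feasible assignment gives total 279.
Every other set of open sites that can feasibly serve all demand totals ≥ 268 even under its best assignment. Minimum: 247.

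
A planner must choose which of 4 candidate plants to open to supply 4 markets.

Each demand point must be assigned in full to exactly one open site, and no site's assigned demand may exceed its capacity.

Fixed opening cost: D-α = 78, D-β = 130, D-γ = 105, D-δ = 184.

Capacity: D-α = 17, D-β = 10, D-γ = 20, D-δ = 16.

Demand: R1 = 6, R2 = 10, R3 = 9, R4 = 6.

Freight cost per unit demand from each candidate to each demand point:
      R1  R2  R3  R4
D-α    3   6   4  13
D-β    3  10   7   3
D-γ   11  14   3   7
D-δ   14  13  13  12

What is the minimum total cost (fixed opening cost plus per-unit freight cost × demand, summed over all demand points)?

330

Open {D-α, D-γ}; cheapest assignment that respects the capacities:
  D-α (cap 17, load 16): R1, R2 — cost 6×3 + 10×6 = 78
  D-γ (cap 20, load 15): R3, R4 — cost 9×3 + 6×7 = 69
  Shipping 147, fixed 183 → total 330.
  Any other capacity-feasible assignment to {D-α, D-γ} ships for at least 147.
Compare {D-α, D-β, D-γ}: its best feasible assignment gives total 436.
Compare {D-α, D-γ, D-δ}: its best feasible assignment gives total 514.
Every other set of open sites that can feasibly serve all demand totals ≥ 436 even under its best assignment. Minimum: 330.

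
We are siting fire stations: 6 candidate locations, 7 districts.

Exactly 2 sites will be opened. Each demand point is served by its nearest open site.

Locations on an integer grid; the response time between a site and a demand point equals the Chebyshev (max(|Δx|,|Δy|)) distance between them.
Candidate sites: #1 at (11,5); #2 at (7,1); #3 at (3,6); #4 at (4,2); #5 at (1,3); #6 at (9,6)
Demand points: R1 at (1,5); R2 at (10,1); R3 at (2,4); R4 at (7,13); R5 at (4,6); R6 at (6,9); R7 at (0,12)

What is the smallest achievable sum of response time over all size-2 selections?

24

Open {#2, #3}.
  R1→#3 2, R2→#2 3, R3→#3 2, R4→#3 7, R5→#3 1, R6→#3 3, R7→#3 6  ⇒ total 24.
Compare {#1, #3}: total 25.
Compare {#3, #6}: total 26.
No size-2 selection does better; minimum is 24.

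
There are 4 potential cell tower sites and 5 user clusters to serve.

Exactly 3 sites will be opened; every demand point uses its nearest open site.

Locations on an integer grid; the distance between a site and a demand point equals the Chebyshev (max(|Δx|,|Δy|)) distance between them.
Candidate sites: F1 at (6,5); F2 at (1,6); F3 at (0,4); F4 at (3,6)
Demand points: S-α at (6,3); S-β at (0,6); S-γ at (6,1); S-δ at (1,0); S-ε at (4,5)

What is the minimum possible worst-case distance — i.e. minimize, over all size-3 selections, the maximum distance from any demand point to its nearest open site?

4

Open {F1, F2, F3}.
  Farthest demand point is S-γ at distance 4 (to F1); all others are ≤ 4.
With {F1, F3, F4} the worst case is 4.
With {F1, F2, F4} the worst case is 5.
No size-3 selection achieves below 4.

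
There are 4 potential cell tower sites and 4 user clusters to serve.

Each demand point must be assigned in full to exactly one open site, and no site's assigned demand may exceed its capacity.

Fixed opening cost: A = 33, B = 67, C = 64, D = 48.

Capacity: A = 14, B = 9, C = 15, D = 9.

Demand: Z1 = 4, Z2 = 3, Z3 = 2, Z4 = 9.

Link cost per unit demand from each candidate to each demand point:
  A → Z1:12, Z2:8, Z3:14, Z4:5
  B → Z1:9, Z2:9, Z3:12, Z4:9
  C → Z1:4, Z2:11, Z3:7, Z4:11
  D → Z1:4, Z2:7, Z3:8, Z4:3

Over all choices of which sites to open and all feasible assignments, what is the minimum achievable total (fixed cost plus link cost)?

179

Open {A, D}; cheapest assignment that respects the capacities:
  A (cap 14, load 9): Z4 — cost 9×5 = 45
  D (cap 9, load 9): Z1, Z2, Z3 — cost 4×4 + 3×7 + 2×8 = 53
  Shipping 98, fixed 81 → total 179.
  Any other capacity-feasible assignment to {A, D} ships for at least 98.
Compare {A, C}: its best feasible assignment gives total 196.
Compare {C, D}: its best feasible assignment gives total 202.
Every other set of open sites that can feasibly serve all demand totals ≥ 196 even under its best assignment. Minimum: 179.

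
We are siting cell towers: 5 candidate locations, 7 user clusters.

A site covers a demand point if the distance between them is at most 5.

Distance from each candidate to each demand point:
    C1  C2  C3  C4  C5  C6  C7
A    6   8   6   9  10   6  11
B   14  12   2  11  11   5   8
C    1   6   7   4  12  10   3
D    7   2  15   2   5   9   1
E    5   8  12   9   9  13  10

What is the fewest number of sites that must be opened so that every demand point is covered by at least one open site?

3

Coverage sets (demand points within 5 of each site):
  A: {}
  B: {C3, C6}
  C: {C1, C4, C7}
  D: {C2, C4, C5, C7}
  E: {C1}
No 2 sites suffice: every size-2 union leaves at least one demand point uncovered.
But {B, C, D} covers everything, so the minimum is 3.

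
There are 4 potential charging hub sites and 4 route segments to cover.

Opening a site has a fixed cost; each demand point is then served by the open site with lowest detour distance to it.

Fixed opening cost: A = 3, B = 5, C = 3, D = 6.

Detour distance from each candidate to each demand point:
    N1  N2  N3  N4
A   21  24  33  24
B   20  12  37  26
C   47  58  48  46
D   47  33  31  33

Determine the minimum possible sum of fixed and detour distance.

Open {A, B}: assign each demand point to its cheapest open site.
  N1→B 20, N2→B 12, N3→A 33, N4→A 24
  detour distance 89, fixed 8 → total 97.
Compare {B}: detour distance 95 + fixed 5 = 100.
Compare {B, D}: detour distance 89 + fixed 11 = 100.
Compare {A, B, C}: detour distance 89 + fixed 11 = 100.
All other subsets cost ≥ 100. Minimum total cost: 97.

97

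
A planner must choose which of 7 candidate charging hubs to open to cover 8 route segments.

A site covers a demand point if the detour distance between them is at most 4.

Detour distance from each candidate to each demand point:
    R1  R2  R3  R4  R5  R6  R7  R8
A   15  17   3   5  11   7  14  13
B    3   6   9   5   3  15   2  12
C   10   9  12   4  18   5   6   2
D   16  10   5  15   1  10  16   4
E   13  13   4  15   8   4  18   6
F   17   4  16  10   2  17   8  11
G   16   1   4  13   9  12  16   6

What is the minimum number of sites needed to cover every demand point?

Coverage sets (demand points within 4 of each site):
  A: {R3}
  B: {R1, R5, R7}
  C: {R4, R8}
  D: {R5, R8}
  E: {R3, R6}
  F: {R2, R5}
  G: {R2, R3}
No 3 sites suffice: every size-3 union leaves at least one demand point uncovered.
But {B, C, E, F} covers everything, so the minimum is 4.

4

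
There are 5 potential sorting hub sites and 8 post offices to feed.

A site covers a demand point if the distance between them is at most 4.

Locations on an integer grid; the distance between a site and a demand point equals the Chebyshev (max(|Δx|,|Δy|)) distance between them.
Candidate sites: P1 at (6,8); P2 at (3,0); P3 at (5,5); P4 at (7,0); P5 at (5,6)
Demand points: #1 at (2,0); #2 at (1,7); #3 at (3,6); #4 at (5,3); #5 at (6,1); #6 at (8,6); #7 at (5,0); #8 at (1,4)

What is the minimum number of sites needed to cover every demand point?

2

Coverage sets (demand points within 4 of each site):
  P1: {#3, #6}
  P2: {#1, #4, #5, #7, #8}
  P3: {#2, #3, #4, #5, #6, #8}
  P4: {#4, #5, #7}
  P5: {#2, #3, #4, #6, #8}
No single site covers all 8 demand points.
But {P2, P3} covers everything, so the minimum is 2.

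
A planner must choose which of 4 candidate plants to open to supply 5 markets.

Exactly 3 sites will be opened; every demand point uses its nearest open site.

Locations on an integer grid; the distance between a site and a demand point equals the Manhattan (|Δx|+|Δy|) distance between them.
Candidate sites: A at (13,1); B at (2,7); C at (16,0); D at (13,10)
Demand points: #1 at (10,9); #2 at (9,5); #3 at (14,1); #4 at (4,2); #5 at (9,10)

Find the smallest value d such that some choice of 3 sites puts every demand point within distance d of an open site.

Open {A, B, D}.
  Farthest demand point is #2 at distance 8 (to A); all others are ≤ 8.
With {B, C, D} the worst case is 9.
With {A, B, C} the worst case is 10.
No size-3 selection achieves below 8.

8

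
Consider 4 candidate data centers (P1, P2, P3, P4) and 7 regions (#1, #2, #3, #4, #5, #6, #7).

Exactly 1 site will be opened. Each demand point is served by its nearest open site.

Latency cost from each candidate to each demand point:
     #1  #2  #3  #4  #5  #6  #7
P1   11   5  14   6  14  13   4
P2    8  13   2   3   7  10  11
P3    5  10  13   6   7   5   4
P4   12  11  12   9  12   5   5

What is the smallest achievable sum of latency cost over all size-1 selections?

50

Open {P3}.
  #1→P3 5, #2→P3 10, #3→P3 13, #4→P3 6, #5→P3 7, #6→P3 5, #7→P3 4  ⇒ total 50.
Compare {P2}: total 54.
Compare {P4}: total 66.
No size-1 selection does better; minimum is 50.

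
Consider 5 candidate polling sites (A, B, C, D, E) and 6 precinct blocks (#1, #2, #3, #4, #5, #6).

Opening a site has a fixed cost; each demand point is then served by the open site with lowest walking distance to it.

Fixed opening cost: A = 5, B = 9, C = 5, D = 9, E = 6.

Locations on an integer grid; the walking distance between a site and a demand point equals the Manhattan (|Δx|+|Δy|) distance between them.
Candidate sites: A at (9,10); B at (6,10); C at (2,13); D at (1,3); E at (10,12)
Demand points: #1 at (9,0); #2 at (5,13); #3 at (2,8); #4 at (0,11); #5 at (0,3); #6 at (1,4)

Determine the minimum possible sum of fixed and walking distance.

Open {C, D}: assign each demand point to its cheapest open site.
  #1→D 11, #2→C 3, #3→C 5, #4→C 4, #5→D 1, #6→D 1
  walking distance 25, fixed 14 → total 39.
Compare {A, C, D}: walking distance 24 + fixed 19 = 43.
Compare {C, D, E}: walking distance 25 + fixed 20 = 45.
Compare {A, D}: walking distance 34 + fixed 14 = 48.
All other subsets cost ≥ 43. Minimum total cost: 39.

39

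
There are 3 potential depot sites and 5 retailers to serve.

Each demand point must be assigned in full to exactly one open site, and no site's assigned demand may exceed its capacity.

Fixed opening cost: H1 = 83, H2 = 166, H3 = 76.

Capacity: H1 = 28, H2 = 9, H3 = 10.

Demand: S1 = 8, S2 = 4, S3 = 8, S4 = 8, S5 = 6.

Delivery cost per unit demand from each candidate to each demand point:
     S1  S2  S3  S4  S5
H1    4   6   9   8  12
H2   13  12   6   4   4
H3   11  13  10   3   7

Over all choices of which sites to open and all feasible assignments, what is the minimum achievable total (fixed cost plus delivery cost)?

Open {H1, H3}; cheapest assignment that respects the capacities:
  H1 (cap 28, load 26): S1, S2, S3, S5 — cost 8×4 + 4×6 + 8×9 + 6×12 = 200
  H3 (cap 10, load 8): S4 — cost 8×3 = 24
  Shipping 224, fixed 159 → total 383.
  Any other capacity-feasible assignment to {H1, H3} ships for at least 224.
Compare {H1, H2}: its best feasible assignment gives total 465.
Compare {H1, H2, H3}: its best feasible assignment gives total 501.
Every other set of open sites that can feasibly serve all demand totals ≥ 465 even under its best assignment. Minimum: 383.

383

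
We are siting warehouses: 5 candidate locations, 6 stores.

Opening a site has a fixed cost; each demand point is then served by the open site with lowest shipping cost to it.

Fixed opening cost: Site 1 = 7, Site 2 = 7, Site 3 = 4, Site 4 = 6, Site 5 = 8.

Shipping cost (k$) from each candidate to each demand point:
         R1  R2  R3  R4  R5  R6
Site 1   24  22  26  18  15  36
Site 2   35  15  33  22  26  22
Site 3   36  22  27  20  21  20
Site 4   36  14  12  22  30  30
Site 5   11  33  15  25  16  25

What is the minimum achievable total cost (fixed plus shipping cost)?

111

Open {Site 3, Site 4, Site 5}: assign each demand point to its cheapest open site.
  R1→Site 5 11, R2→Site 4 14, R3→Site 4 12, R4→Site 3 20, R5→Site 5 16, R6→Site 3 20
  shipping cost 93, fixed 18 → total 111.
Compare {Site 4, Site 5}: shipping cost 100 + fixed 14 = 114.
Compare {Site 1, Site 3, Site 4, Site 5}: shipping cost 90 + fixed 25 = 115.
Compare {Site 2, Site 5}: shipping cost 101 + fixed 15 = 116.
All other subsets cost ≥ 114. Minimum total cost: 111.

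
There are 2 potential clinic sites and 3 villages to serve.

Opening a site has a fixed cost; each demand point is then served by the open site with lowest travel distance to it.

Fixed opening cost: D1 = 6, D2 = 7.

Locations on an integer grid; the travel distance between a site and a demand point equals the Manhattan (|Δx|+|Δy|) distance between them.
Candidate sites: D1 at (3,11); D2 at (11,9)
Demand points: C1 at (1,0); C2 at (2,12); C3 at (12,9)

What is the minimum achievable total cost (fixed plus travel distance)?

Open {D1, D2}: assign each demand point to its cheapest open site.
  C1→D1 13, C2→D1 2, C3→D2 1
  travel distance 16, fixed 13 → total 29.
Compare {D1}: travel distance 26 + fixed 6 = 32.
Compare {D2}: travel distance 32 + fixed 7 = 39.

29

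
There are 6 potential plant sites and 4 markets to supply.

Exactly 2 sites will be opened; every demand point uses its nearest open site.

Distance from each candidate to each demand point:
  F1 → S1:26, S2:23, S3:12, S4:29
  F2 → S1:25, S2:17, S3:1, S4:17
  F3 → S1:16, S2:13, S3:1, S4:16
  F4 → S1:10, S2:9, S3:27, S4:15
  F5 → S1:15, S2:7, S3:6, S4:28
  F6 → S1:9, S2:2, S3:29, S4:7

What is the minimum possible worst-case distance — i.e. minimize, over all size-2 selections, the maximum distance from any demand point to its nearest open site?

Open {F2, F6}.
  Farthest demand point is S1 at distance 9 (to F6); all others are ≤ 9.
With {F3, F6} the worst case is 9.
With {F5, F6} the worst case is 9.
No size-2 selection achieves below 9.

9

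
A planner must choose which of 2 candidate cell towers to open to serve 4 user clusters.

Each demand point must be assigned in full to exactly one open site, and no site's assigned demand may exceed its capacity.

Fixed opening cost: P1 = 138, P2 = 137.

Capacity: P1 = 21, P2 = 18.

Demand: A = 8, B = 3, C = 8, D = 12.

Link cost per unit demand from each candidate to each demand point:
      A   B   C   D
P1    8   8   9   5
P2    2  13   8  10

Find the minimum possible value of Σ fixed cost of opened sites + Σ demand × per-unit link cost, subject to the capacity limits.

Open {P1, P2}; cheapest assignment that respects the capacities:
  P1 (cap 21, load 15): B, D — cost 3×8 + 12×5 = 84
  P2 (cap 18, load 16): A, C — cost 8×2 + 8×8 = 80
  Shipping 164, fixed 275 → total 439.
  Any other capacity-feasible assignment to {P1, P2} ships for at least 164.
Total demand is 31 and no other set of sites has combined capacity ≥ 31, so {P1, P2} is the only feasible choice of open sites. Minimum: 439.

439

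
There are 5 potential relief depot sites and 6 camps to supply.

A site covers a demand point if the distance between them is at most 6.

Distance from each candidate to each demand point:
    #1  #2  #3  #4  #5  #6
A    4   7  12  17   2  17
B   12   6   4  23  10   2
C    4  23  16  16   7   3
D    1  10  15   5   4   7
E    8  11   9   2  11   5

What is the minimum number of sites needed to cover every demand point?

2

Coverage sets (demand points within 6 of each site):
  A: {#1, #5}
  B: {#2, #3, #6}
  C: {#1, #6}
  D: {#1, #4, #5}
  E: {#4, #6}
No single site covers all 6 demand points.
But {B, D} covers everything, so the minimum is 2.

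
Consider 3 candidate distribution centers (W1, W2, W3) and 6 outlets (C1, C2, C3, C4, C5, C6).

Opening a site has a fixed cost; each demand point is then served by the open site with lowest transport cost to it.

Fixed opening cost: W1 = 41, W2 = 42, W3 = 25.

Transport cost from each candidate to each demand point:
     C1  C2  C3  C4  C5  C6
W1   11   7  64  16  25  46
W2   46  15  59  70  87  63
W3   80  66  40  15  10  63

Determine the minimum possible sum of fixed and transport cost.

Open {W1, W3}: assign each demand point to its cheapest open site.
  C1→W1 11, C2→W1 7, C3→W3 40, C4→W3 15, C5→W3 10, C6→W1 46
  transport cost 129, fixed 66 → total 195.
Compare {W1}: transport cost 169 + fixed 41 = 210.
Compare {W1, W2, W3}: transport cost 129 + fixed 108 = 237.
Compare {W1, W2}: transport cost 164 + fixed 83 = 247.
All other subsets cost ≥ 210. Minimum total cost: 195.

195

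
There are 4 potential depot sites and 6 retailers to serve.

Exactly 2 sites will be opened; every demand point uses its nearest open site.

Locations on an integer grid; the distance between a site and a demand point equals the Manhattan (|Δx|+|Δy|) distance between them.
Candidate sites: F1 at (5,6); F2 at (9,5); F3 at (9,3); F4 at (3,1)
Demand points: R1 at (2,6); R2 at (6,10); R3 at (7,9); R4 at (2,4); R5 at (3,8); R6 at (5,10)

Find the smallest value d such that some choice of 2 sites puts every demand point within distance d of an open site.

5

Open {F1, F2}.
  Farthest demand point is R2 at distance 5 (to F1); all others are ≤ 5.
With {F1, F3} the worst case is 5.
With {F1, F4} the worst case is 5.
No size-2 selection achieves below 5.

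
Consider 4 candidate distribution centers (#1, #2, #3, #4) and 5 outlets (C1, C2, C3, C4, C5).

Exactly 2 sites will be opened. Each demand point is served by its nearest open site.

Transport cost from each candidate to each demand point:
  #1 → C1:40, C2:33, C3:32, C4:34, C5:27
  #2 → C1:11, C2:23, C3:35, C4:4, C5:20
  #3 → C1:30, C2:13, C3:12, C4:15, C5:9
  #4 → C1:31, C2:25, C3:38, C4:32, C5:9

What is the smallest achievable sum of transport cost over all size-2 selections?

49

Open {#2, #3}.
  C1→#2 11, C2→#3 13, C3→#3 12, C4→#2 4, C5→#3 9  ⇒ total 49.
Compare {#1, #3}: total 79.
Compare {#3, #4}: total 79.
No size-2 selection does better; minimum is 49.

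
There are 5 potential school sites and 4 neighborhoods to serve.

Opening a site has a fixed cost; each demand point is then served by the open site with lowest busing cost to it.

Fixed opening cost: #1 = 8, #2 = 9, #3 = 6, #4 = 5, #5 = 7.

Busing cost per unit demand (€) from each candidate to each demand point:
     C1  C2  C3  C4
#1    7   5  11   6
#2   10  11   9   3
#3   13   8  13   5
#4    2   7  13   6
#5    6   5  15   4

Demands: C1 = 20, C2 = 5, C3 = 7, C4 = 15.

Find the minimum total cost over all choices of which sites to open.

Open {#2, #4, #5}: assign each demand point to its cheapest open site.
  C1→#4 20×2=40, C2→#5 5×5=25, C3→#2 7×9=63, C4→#2 15×3=45
  busing cost 173, fixed 21 → total 194.
Compare {#1, #2, #4}: busing cost 173 + fixed 22 = 195.
Compare {#2, #4}: busing cost 183 + fixed 14 = 197.
Compare {#2, #3, #4, #5}: busing cost 173 + fixed 27 = 200.
All other subsets cost ≥ 195. Minimum total cost: 194.

194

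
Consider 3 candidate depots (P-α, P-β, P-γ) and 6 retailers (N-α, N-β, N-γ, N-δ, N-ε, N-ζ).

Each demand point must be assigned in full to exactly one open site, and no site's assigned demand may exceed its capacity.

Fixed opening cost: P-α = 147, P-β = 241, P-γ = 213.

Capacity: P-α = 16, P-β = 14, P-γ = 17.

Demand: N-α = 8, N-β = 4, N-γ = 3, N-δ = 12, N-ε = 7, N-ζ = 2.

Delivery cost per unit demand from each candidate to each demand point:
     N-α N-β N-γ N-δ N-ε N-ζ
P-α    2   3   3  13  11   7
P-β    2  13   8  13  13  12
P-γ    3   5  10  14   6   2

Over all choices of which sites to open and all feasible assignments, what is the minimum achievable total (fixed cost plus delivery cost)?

Open {P-α, P-β, P-γ}; cheapest assignment that respects the capacities:
  P-α (cap 16, load 15): N-α, N-β, N-γ — cost 8×2 + 4×3 + 3×3 = 37
  P-β (cap 14, load 12): N-δ — cost 12×13 = 156
  P-γ (cap 17, load 9): N-ε, N-ζ — cost 7×6 + 2×2 = 46
  Shipping 239, fixed 601 → total 840.
  Any other capacity-feasible assignment to {P-α, P-β, P-γ} ships for at least 239.
Total demand is 36 and no other set of sites has combined capacity ≥ 36, so {P-α, P-β, P-γ} is the only feasible choice of open sites. Minimum: 840.

840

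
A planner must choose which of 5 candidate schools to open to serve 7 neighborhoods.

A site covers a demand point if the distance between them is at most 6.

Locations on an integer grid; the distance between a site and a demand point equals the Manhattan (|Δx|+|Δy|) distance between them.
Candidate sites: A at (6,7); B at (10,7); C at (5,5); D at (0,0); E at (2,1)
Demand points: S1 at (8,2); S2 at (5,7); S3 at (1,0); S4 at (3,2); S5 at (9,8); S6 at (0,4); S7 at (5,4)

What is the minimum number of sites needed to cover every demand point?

Coverage sets (demand points within 6 of each site):
  A: {S2, S5, S7}
  B: {S2, S5}
  C: {S1, S2, S4, S6, S7}
  D: {S3, S4, S6}
  E: {S3, S4, S6, S7}
No 2 sites suffice: every size-2 union leaves at least one demand point uncovered.
But {A, C, D} covers everything, so the minimum is 3.

3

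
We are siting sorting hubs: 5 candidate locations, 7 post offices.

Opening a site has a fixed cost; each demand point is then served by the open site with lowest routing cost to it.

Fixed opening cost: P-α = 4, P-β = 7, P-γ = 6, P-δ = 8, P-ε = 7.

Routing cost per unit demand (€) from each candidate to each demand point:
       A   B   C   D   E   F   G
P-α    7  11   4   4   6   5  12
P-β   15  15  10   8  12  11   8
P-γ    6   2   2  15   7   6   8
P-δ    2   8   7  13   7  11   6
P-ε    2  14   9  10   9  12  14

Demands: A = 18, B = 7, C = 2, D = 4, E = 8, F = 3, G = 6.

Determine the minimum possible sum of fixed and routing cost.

Open {P-α, P-γ, P-δ}: assign each demand point to its cheapest open site.
  A→P-δ 18×2=36, B→P-γ 7×2=14, C→P-γ 2×2=4, D→P-α 4×4=16, E→P-α 8×6=48, F→P-α 3×5=15, G→P-δ 6×6=36
  routing cost 169, fixed 18 → total 187.
Compare {P-α, P-β, P-γ, P-δ}: routing cost 169 + fixed 25 = 194.
Compare {P-α, P-γ, P-δ, P-ε}: routing cost 169 + fixed 25 = 194.
Compare {P-α, P-γ, P-ε}: routing cost 181 + fixed 17 = 198.
All other subsets cost ≥ 194. Minimum total cost: 187.

187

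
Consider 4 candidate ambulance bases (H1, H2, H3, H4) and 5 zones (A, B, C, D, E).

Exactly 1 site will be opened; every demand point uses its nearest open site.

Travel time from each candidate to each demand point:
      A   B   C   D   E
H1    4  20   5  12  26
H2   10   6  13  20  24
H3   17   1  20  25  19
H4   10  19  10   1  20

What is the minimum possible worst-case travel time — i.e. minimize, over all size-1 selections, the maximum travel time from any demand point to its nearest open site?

Open {H4}.
  Farthest demand point is E at travel time 20 (to H4); all others are ≤ 20.
With {H2} the worst case is 24.
With {H3} the worst case is 25.
No size-1 selection achieves below 20.

20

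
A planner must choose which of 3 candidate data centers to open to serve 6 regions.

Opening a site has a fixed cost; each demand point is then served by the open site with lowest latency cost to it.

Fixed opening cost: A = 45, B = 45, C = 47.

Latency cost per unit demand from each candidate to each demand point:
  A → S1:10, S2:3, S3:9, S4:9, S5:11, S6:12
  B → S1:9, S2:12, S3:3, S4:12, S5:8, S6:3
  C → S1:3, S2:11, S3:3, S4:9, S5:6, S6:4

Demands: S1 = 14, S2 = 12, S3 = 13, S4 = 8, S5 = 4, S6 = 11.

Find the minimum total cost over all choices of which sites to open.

349

Open {A, C}: assign each demand point to its cheapest open site.
  S1→C 14×3=42, S2→A 12×3=36, S3→C 13×3=39, S4→A 8×9=72, S5→C 4×6=24, S6→C 11×4=44
  latency cost 257, fixed 92 → total 349.
Compare {A, B, C}: latency cost 246 + fixed 137 = 383.
Compare {C}: latency cost 353 + fixed 47 = 400.
Compare {A, B}: latency cost 338 + fixed 90 = 428.
All other subsets cost ≥ 383. Minimum total cost: 349.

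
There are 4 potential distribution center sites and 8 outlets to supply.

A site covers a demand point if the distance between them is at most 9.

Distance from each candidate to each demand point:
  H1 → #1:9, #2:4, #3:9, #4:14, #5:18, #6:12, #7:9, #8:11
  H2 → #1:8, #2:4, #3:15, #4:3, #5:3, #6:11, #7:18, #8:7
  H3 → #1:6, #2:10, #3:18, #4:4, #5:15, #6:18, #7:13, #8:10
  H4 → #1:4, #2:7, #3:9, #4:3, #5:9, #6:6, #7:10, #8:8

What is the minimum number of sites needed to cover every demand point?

Coverage sets (demand points within 9 of each site):
  H1: {#1, #2, #3, #7}
  H2: {#1, #2, #4, #5, #8}
  H3: {#1, #4}
  H4: {#1, #2, #3, #4, #5, #6, #8}
No single site covers all 8 demand points.
But {H1, H4} covers everything, so the minimum is 2.

2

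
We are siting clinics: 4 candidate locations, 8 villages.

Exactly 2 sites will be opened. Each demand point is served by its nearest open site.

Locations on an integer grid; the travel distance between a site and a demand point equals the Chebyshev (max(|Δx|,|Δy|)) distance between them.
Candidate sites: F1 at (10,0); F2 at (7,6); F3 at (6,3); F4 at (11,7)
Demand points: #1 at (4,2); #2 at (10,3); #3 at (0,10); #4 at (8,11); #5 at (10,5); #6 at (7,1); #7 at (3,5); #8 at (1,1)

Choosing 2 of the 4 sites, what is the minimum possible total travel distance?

Open {F3, F4}.
  #1→F3 2, #2→F3 4, #3→F3 7, #4→F4 4, #5→F4 2, #6→F3 2, #7→F3 3, #8→F3 5  ⇒ total 29.
Compare {F2, F3}: total 30.
Compare {F1, F3}: total 34.
No size-2 selection does better; minimum is 29.

29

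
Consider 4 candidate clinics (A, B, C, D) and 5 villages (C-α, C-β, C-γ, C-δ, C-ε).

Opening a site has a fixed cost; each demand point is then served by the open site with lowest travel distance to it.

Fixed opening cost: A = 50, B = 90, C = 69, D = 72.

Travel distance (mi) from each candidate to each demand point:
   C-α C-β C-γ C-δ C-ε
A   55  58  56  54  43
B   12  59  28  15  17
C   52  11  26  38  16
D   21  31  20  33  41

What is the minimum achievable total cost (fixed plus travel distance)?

212

Open {C}: assign each demand point to its cheapest open site.
  C-α→C 52, C-β→C 11, C-γ→C 26, C-δ→C 38, C-ε→C 16
  travel distance 143, fixed 69 → total 212.
Compare {D}: travel distance 146 + fixed 72 = 218.
Compare {B}: travel distance 131 + fixed 90 = 221.
Compare {B, C}: travel distance 80 + fixed 159 = 239.
All other subsets cost ≥ 218. Minimum total cost: 212.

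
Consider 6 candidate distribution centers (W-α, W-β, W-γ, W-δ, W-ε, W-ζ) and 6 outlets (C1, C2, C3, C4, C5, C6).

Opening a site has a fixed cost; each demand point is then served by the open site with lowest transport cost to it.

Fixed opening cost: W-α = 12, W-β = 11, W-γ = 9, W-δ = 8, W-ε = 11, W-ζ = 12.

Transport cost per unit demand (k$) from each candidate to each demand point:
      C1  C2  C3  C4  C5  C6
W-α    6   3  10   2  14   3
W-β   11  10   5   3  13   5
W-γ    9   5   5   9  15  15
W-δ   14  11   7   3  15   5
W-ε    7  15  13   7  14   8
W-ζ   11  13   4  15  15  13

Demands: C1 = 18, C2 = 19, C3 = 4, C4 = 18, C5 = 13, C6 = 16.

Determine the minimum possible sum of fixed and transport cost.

Open {W-α, W-β}: assign each demand point to its cheapest open site.
  C1→W-α 18×6=108, C2→W-α 19×3=57, C3→W-β 4×5=20, C4→W-α 18×2=36, C5→W-β 13×13=169, C6→W-α 16×3=48
  transport cost 438, fixed 23 → total 461.
Compare {W-α, W-β, W-δ}: transport cost 438 + fixed 31 = 469.
Compare {W-α, W-β, W-ζ}: transport cost 434 + fixed 35 = 469.
Compare {W-α, W-β, W-γ}: transport cost 438 + fixed 32 = 470.
All other subsets cost ≥ 469. Minimum total cost: 461.

461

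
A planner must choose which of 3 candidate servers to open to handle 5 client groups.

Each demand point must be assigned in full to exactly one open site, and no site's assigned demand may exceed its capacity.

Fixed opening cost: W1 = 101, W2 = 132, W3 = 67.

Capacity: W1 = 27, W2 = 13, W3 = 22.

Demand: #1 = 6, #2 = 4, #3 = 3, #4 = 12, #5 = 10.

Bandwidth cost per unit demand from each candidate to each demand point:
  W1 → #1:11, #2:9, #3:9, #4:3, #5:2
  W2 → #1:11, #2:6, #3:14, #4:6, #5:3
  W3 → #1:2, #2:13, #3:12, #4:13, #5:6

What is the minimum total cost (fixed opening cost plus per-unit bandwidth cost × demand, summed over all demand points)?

Open {W1, W3}; cheapest assignment that respects the capacities:
  W1 (cap 27, load 26): #2, #4, #5 — cost 4×9 + 12×3 + 10×2 = 92
  W3 (cap 22, load 9): #1, #3 — cost 6×2 + 3×12 = 48
  Shipping 140, fixed 168 → total 308.
  Any other capacity-feasible assignment to {W1, W3} ships for at least 140.
Compare {W1, W2}: its best feasible assignment gives total 406.
Compare {W1, W2, W3}: its best feasible assignment gives total 419.
Every other set of open sites that can feasibly serve all demand totals ≥ 406 even under its best assignment. Minimum: 308.

308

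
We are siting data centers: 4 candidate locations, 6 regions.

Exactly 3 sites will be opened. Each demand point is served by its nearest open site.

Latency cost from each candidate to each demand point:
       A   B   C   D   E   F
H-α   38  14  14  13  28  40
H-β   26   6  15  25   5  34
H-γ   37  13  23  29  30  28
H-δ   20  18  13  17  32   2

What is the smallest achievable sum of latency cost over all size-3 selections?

59

Open {H-α, H-β, H-δ}.
  A→H-δ 20, B→H-β 6, C→H-δ 13, D→H-α 13, E→H-β 5, F→H-δ 2  ⇒ total 59.
Compare {H-β, H-γ, H-δ}: total 63.
Compare {H-α, H-γ, H-δ}: total 89.
No size-3 selection does better; minimum is 59.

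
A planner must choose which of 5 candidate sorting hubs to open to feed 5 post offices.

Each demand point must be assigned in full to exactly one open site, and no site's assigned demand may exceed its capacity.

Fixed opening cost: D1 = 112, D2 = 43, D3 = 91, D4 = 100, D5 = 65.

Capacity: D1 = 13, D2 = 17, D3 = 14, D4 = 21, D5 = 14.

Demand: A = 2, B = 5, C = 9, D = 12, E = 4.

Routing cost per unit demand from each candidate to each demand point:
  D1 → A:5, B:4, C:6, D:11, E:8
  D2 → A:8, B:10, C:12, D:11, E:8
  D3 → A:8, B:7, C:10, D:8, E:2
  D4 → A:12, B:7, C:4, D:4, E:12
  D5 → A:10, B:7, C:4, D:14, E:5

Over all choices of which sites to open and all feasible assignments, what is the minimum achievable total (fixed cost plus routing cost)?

324

Open {D4, D5}; cheapest assignment that respects the capacities:
  D4 (cap 21, load 21): C, D — cost 9×4 + 12×4 = 84
  D5 (cap 14, load 11): A, B, E — cost 2×10 + 5×7 + 4×5 = 75
  Shipping 159, fixed 165 → total 324.
  Any other capacity-feasible assignment to {D4, D5} ships for at least 159.
Compare {D2, D4}: its best feasible assignment gives total 325.
Compare {D3, D4}: its best feasible assignment gives total 334.
Every other set of open sites that can feasibly serve all demand totals ≥ 325 even under its best assignment. Minimum: 324.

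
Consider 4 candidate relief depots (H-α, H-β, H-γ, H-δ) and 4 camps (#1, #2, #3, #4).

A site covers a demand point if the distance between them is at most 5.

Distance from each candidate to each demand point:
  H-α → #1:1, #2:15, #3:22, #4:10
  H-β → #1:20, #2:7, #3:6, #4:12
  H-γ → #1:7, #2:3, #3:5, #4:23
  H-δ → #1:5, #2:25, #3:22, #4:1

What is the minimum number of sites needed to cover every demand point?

Coverage sets (demand points within 5 of each site):
  H-α: {#1}
  H-β: {}
  H-γ: {#2, #3}
  H-δ: {#1, #4}
No single site covers all 4 demand points.
But {H-γ, H-δ} covers everything, so the minimum is 2.

2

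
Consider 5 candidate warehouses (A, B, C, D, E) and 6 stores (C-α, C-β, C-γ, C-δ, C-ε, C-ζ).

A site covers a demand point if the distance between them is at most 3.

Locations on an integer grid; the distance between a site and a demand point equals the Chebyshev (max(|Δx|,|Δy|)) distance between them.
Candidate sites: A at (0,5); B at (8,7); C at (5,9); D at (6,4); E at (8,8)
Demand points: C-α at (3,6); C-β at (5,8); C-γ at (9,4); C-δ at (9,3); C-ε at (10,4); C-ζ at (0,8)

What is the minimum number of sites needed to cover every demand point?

Coverage sets (demand points within 3 of each site):
  A: {C-α, C-ζ}
  B: {C-β, C-γ, C-ε}
  C: {C-α, C-β}
  D: {C-α, C-γ, C-δ}
  E: {C-β}
No 2 sites suffice: every size-2 union leaves at least one demand point uncovered.
But {A, B, D} covers everything, so the minimum is 3.

3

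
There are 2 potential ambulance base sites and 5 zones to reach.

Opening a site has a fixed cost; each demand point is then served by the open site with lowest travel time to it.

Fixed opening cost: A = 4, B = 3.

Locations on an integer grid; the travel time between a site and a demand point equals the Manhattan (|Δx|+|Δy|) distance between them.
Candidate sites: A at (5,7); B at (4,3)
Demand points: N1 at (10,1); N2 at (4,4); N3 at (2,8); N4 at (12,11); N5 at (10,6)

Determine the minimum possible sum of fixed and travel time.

Open {A, B}: assign each demand point to its cheapest open site.
  N1→B 8, N2→B 1, N3→A 4, N4→A 11, N5→A 6
  travel time 30, fixed 7 → total 37.
Compare {A}: travel time 36 + fixed 4 = 40.
Compare {B}: travel time 41 + fixed 3 = 44.

37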